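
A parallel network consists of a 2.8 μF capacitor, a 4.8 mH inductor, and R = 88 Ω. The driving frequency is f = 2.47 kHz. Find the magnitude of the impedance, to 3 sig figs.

ω = 2πf = 15520 rad/s
X_L = ωL = 74.5 Ω
X_C = 1/(ωC) = 23.0 Ω
Parallel: admittances add. Y = 1/R + 1/(jωL) + jωC
Y = (0.0114 + j0.0300) S
|Y| = 0.0321 S → |Z| = 1/|Y| = 31.1 Ω, ∠Z = −∠Y = -69.3°

31.1 Ω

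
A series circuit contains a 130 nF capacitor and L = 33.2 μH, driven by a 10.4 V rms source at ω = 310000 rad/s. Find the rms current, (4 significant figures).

716.2 mA

X_L = ωL = 10.29 Ω
X_C = 1/(ωC) = 24.81 Ω
Net reactance X = X_L − X_C = -14.52 Ω
Z = − j14.52 Ω
|Z| = √(0² + 14.52²) = 14.52 Ω
I = V/|Z| = 10.4/14.52 = 716.2 mA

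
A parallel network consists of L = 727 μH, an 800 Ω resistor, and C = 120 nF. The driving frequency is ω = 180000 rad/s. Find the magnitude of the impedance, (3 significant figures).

71.4 Ω

X_L = ωL = 131 Ω
X_C = 1/(ωC) = 46.3 Ω
Parallel: admittances add. Y = 1/R + 1/(jωL) + jωC
Y = (0.00125 + j0.0140) S
|Y| = 0.0140 S → |Z| = 1/|Y| = 71.4 Ω, ∠Z = −∠Y = -84.9°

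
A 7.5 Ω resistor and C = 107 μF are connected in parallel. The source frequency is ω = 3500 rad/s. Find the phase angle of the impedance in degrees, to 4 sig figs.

-70.40°

X_C = 1/(ωC) = 2.670 Ω
Parallel: admittances add. Y = 1/R + jωC
Y = (0.1333 + j0.3745) S
|Y| = 0.3975 S → |Z| = 1/|Y| = 2.516 Ω, ∠Z = −∠Y = -70.40°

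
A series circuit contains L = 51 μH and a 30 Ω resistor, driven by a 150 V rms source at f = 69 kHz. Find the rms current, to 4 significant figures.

ω = 2πf = 433500 rad/s
X_L = ωL = 22.11 Ω
Z = 30.00 + j22.11 Ω
|Z| = √(30.00² + 22.11²) = 37.27 Ω
I = V/|Z| = 150/37.27 = 4.025 A

4.025 A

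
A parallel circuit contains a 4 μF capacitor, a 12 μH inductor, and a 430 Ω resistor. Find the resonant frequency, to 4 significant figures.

ω₀ = 1/√(LC) = 1/√(1.2e-05 × 4e-06) = 144300 rad/s
f₀ = ω₀/(2π) = 22.97 kHz

22.97 kHz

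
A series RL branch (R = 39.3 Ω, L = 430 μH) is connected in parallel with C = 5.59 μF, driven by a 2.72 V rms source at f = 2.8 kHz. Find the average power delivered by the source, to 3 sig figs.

182 mW

ω = 2πf = 17590 rad/s
X_L = ωL = 7.56 Ω
X_C = 1/(ωC) = 10.2 Ω
Branch 1 (R+jX_L): Z₁ = 39.3 + j7.56 Ω, |Z₁| = 40.0 Ω
Branch 2 (−jX_C): Z₂ = −j10.2 Ω
Parallel: Z = Z₁Z₂/(Z₁+Z₂), |Z| = 10.3 Ω, ∠Z = -75.3°
I = V/|Z| = 263 mA
P = VI cos φ = 2.72 × 0.263 × cos(-75.3°) = 182 mW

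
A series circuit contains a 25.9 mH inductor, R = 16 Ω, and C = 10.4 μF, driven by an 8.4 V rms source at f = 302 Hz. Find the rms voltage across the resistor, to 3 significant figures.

ω = 2πf = 1898 rad/s
X_L = ωL = 49.1 Ω
X_C = 1/(ωC) = 50.7 Ω
Net reactance X = X_L − X_C = -1.53 Ω
Z = 16.0 − j1.53 Ω
|Z| = √(16.0² + 1.53²) = 16.1 Ω
I = V/|Z| = 523 mA
V_R = I·|Z_R| = 0.523 × 16.0 = 8.36 V

8.36 V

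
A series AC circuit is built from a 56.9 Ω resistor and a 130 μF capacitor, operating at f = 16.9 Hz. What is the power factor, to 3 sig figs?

ω = 2πf = 106.2 rad/s
X_C = 1/(ωC) = 72.4 Ω
Z = 56.9 − j72.4 Ω
|Z| = √(56.9² + 72.4²) = 92.1 Ω
∠Z = arctan(-72.4/56.9) = -51.9°
cos φ = cos(-51.9°) = 0.618

0.618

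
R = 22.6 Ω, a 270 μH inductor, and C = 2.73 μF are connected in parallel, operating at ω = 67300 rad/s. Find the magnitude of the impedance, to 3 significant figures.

X_L = ωL = 18.2 Ω
X_C = 1/(ωC) = 5.44 Ω
Parallel: admittances add. Y = 1/R + 1/(jωL) + jωC
Y = (0.0442 + j0.129) S
|Y| = 0.136 S → |Z| = 1/|Y| = 7.35 Ω, ∠Z = −∠Y = -71.0°

7.35 Ω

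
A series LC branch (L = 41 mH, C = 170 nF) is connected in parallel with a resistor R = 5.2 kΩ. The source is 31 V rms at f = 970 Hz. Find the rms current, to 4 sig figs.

43.75 mA

ω = 2πf = 6095 rad/s
X_L = ωL = 249.9 Ω
X_C = 1/(ωC) = 965.2 Ω
Branch 1: Z₁ = R = 5200 Ω
Branch 2 (series LC): Z₂ = j(X_L − X_C) = −j715.3 Ω
Parallel: Z = Z₁Z₂/(Z₁+Z₂), |Z| = 708.6 Ω, ∠Z = -82.17°
I = V/|Z| = 31/708.6 = 43.75 mA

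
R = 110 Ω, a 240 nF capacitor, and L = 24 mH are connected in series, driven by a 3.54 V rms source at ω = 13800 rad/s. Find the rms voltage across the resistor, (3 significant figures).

3.42 V

X_L = ωL = 331 Ω
X_C = 1/(ωC) = 302 Ω
Net reactance X = X_L − X_C = 29.3 Ω
Z = 110 + j29.3 Ω
|Z| = √(110² + 29.3²) = 114 Ω
I = V/|Z| = 31.1 mA
V_R = I·|Z_R| = 0.0311 × 110 = 3.42 V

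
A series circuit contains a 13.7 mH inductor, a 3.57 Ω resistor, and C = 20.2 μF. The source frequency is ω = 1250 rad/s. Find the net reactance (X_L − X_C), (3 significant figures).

X_L = ωL = 17.1 Ω
X_C = 1/(ωC) = 39.6 Ω
X = 17.1 − 39.6 = -22.5 Ω

-22.5 Ω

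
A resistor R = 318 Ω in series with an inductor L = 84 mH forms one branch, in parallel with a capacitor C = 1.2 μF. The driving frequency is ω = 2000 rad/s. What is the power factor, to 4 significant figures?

X_L = ωL = 168.0 Ω
X_C = 1/(ωC) = 416.7 Ω
Branch 1 (R+jX_L): Z₁ = 318.0 + j168.0 Ω, |Z₁| = 359.6 Ω
Branch 2 (−jX_C): Z₂ = −j416.7 Ω
Parallel: Z = Z₁Z₂/(Z₁+Z₂), |Z| = 371.2 Ω, ∠Z = -24.13°
cos φ = cos(-24.13°) = 0.9126

0.9126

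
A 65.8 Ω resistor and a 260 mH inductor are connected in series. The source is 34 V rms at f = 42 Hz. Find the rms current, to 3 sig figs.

ω = 2πf = 263.9 rad/s
X_L = ωL = 68.6 Ω
Z = 65.8 + j68.6 Ω
|Z| = √(65.8² + 68.6²) = 95.1 Ω
I = V/|Z| = 34/95.1 = 358 mA

358 mA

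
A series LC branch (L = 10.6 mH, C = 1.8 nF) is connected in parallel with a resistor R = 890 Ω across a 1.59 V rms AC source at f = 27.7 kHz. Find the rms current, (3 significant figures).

2.14 mA

ω = 2πf = 174000 rad/s
X_L = ωL = 1840 Ω
X_C = 1/(ωC) = 3190 Ω
Branch 1: Z₁ = R = 890 Ω
Branch 2 (series LC): Z₂ = j(X_L − X_C) = −j1350 Ω
Parallel: Z = Z₁Z₂/(Z₁+Z₂), |Z| = 743 Ω, ∠Z = -33.5°
I = V/|Z| = 1.59/743 = 2.14 mA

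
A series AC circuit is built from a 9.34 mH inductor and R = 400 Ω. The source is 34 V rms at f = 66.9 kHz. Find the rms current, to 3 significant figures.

ω = 2πf = 420300 rad/s
X_L = ωL = 3930 Ω
Z = 400 + j3930 Ω
|Z| = √(400² + 3930²) = 3950 Ω
I = V/|Z| = 34/3950 = 8.62 mA

8.62 mA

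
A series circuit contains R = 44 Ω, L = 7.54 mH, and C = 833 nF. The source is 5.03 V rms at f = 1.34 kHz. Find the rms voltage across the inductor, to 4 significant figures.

ω = 2πf = 8419 rad/s
X_L = ωL = 63.48 Ω
X_C = 1/(ωC) = 142.6 Ω
Net reactance X = X_L − X_C = -79.10 Ω
Z = 44.00 − j79.10 Ω
|Z| = √(44.00² + 79.10²) = 90.52 Ω
I = V/|Z| = 55.57 mA
V_L = I·|Z_L| = 0.05557 × 63.48 = 3.528 V

3.528 V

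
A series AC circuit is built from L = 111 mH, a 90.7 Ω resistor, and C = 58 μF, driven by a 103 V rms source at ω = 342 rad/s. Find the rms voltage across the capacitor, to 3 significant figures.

X_L = ωL = 38.0 Ω
X_C = 1/(ωC) = 50.4 Ω
Net reactance X = X_L − X_C = -12.5 Ω
Z = 90.7 − j12.5 Ω
|Z| = √(90.7² + 12.5²) = 91.6 Ω
I = V/|Z| = 1.13 A
V_C = I·|Z_C| = 1.13 × 50.4 = 56.7 V

56.7 V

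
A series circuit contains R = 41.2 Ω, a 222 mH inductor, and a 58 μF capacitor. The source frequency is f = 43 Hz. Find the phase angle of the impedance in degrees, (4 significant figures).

-5.319°

ω = 2πf = 270.2 rad/s
X_L = ωL = 59.98 Ω
X_C = 1/(ωC) = 63.82 Ω
Net reactance X = X_L − X_C = -3.836 Ω
Z = 41.20 − j3.836 Ω
|Z| = √(41.20² + 3.836²) = 41.38 Ω
∠Z = arctan(-3.836/41.20) = -5.319°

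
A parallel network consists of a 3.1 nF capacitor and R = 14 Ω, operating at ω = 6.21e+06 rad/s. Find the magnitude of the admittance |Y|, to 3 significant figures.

74.0 mS

X_C = 1/(ωC) = 51.9 Ω
Parallel: admittances add. Y = 1/R + jωC
Y = (0.0714 + j0.0193) S
|Y| = 0.0740 S → |Z| = 1/|Y| = 13.5 Ω, ∠Z = −∠Y = -15.1°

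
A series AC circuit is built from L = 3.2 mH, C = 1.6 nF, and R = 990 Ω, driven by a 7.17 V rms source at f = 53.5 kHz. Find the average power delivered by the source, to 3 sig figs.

ω = 2πf = 336200 rad/s
X_L = ωL = 1080 Ω
X_C = 1/(ωC) = 1860 Ω
Net reactance X = X_L − X_C = -784 Ω
Z = 990 − j784 Ω
|Z| = √(990² + 784²) = 1260 Ω
∠Z = arctan(-784/990) = -38.4°
I = V/|Z| = 5.68 mA
P = VI cos φ = 7.17 × 0.00568 × cos(-38.4°) = 31.9 mW

31.9 mW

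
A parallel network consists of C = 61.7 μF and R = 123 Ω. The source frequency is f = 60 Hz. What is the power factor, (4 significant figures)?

0.3300

ω = 2πf = 377.0 rad/s
X_C = 1/(ωC) = 42.99 Ω
Parallel: admittances add. Y = 1/R + jωC
Y = (0.008130 + j0.02326) S
|Y| = 0.02464 S → |Z| = 1/|Y| = 40.58 Ω, ∠Z = −∠Y = -70.73°
cos φ = cos(-70.73°) = 0.3300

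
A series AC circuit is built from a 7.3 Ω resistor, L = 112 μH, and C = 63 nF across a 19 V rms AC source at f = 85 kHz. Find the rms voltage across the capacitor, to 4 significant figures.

18.23 V

ω = 2πf = 534100 rad/s
X_L = ωL = 59.82 Ω
X_C = 1/(ωC) = 29.72 Ω
Net reactance X = X_L − X_C = 30.10 Ω
Z = 7.300 + j30.10 Ω
|Z| = √(7.300² + 30.10²) = 30.97 Ω
I = V/|Z| = 613.5 mA
V_C = I·|Z_C| = 0.6135 × 29.72 = 18.23 V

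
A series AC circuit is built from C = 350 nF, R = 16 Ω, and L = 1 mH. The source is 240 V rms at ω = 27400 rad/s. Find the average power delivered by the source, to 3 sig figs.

X_L = ωL = 27.4 Ω
X_C = 1/(ωC) = 104 Ω
Net reactance X = X_L − X_C = -76.9 Ω
Z = 16.0 − j76.9 Ω
|Z| = √(16.0² + 76.9²) = 78.5 Ω
∠Z = arctan(-76.9/16.0) = -78.2°
I = V/|Z| = 3.06 A
P = VI cos φ = 240 × 3.06 × cos(-78.2°) = 149 W

149 W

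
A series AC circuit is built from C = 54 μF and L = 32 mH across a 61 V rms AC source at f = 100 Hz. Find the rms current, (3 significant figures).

ω = 2πf = 628.3 rad/s
X_L = ωL = 20.1 Ω
X_C = 1/(ωC) = 29.5 Ω
Net reactance X = X_L − X_C = -9.37 Ω
Z = − j9.37 Ω
|Z| = √(0² + 9.37²) = 9.37 Ω
I = V/|Z| = 61/9.37 = 6.51 A

6.51 A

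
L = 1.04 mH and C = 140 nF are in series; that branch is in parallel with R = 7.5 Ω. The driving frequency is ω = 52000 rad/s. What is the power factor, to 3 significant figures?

X_L = ωL = 54.1 Ω
X_C = 1/(ωC) = 137 Ω
Branch 1: Z₁ = R = 7.50 Ω
Branch 2 (series LC): Z₂ = j(X_L − X_C) = −j83.3 Ω
Parallel: Z = Z₁Z₂/(Z₁+Z₂), |Z| = 7.47 Ω, ∠Z = -5.15°
cos φ = cos(-5.15°) = 0.996

0.996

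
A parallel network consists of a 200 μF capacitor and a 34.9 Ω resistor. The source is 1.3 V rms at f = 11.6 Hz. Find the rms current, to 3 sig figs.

41.8 mA

ω = 2πf = 72.88 rad/s
X_C = 1/(ωC) = 68.6 Ω
Parallel: admittances add. Y = 1/R + jωC
Y = (0.0287 + j0.0146) S
|Y| = 0.0321 S → |Z| = 1/|Y| = 31.1 Ω, ∠Z = −∠Y = -27.0°
I = V/|Z| = 1.3/31.1 = 41.8 mA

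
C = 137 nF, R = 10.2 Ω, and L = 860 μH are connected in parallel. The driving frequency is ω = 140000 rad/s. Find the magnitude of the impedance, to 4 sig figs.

10.14 Ω

X_L = ωL = 120.4 Ω
X_C = 1/(ωC) = 52.14 Ω
Parallel: admittances add. Y = 1/R + 1/(jωL) + jωC
Y = (0.09804 + j0.01087) S
|Y| = 0.09864 S → |Z| = 1/|Y| = 10.14 Ω, ∠Z = −∠Y = -6.329°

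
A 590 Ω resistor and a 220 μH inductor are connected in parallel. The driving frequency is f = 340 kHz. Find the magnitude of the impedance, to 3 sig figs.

368 Ω

ω = 2πf = 2.136e+06 rad/s
X_L = ωL = 470 Ω
Parallel: admittances add. Y = 1/R + 1/(jωL)
Y = (0.00169 − j0.00213) S
|Y| = 0.00272 S → |Z| = 1/|Y| = 368 Ω, ∠Z = −∠Y = 51.5°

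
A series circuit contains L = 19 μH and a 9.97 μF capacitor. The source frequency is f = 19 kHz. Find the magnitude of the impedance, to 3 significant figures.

1.43 Ω

ω = 2πf = 119400 rad/s
X_L = ωL = 2.27 Ω
X_C = 1/(ωC) = 0.840 Ω
Net reactance X = X_L − X_C = 1.43 Ω
Z = j1.43 Ω
|Z| = √(0² + 1.43²) = 1.43 Ω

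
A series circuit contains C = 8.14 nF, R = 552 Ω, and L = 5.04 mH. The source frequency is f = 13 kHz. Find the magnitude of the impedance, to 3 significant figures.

1220 Ω

ω = 2πf = 81680 rad/s
X_L = ωL = 412 Ω
X_C = 1/(ωC) = 1500 Ω
Net reactance X = X_L − X_C = -1090 Ω
Z = 552 − j1090 Ω
|Z| = √(552² + 1090²) = 1220 Ω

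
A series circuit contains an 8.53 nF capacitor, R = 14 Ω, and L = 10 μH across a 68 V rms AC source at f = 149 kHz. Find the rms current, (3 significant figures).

583 mA

ω = 2πf = 936200 rad/s
X_L = ωL = 9.36 Ω
X_C = 1/(ωC) = 125 Ω
Net reactance X = X_L − X_C = -116 Ω
Z = 14.0 − j116 Ω
|Z| = √(14.0² + 116²) = 117 Ω
I = V/|Z| = 68/117 = 583 mA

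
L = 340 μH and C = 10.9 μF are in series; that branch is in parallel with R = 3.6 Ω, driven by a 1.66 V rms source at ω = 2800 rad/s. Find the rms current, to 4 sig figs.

464.1 mA

X_L = ωL = 0.9520 Ω
X_C = 1/(ωC) = 32.77 Ω
Branch 1: Z₁ = R = 3.600 Ω
Branch 2 (series LC): Z₂ = j(X_L − X_C) = −j31.81 Ω
Parallel: Z = Z₁Z₂/(Z₁+Z₂), |Z| = 3.577 Ω, ∠Z = -6.456°
I = V/|Z| = 1.66/3.577 = 464.1 mA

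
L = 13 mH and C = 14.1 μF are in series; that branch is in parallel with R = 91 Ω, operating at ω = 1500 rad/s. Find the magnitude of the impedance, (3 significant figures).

X_L = ωL = 19.5 Ω
X_C = 1/(ωC) = 47.3 Ω
Branch 1: Z₁ = R = 91.0 Ω
Branch 2 (series LC): Z₂ = j(X_L − X_C) = −j27.8 Ω
Parallel: Z = Z₁Z₂/(Z₁+Z₂), |Z| = 26.6 Ω, ∠Z = -73.0°

26.6 Ω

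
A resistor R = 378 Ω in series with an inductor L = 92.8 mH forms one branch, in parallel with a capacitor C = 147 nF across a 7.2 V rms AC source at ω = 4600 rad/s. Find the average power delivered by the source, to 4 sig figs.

60.27 mW

X_L = ωL = 426.9 Ω
X_C = 1/(ωC) = 1479 Ω
Branch 1 (R+jX_L): Z₁ = 378.0 + j426.9 Ω, |Z₁| = 570.2 Ω
Branch 2 (−jX_C): Z₂ = −j1479 Ω
Parallel: Z = Z₁Z₂/(Z₁+Z₂), |Z| = 754.3 Ω, ∠Z = 28.71°
I = V/|Z| = 9.545 mA
P = VI cos φ = 7.2 × 0.009545 × cos(28.71°) = 60.27 mW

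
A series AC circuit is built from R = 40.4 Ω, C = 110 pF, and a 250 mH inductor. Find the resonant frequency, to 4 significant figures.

30.35 kHz

ω₀ = 1/√(LC) = 1/√(0.25 × 1.1e-10) = 190700 rad/s
f₀ = ω₀/(2π) = 30.35 kHz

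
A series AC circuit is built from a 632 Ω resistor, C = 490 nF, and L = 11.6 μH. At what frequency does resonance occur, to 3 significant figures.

ω₀ = 1/√(LC) = 1/√(1.16e-05 × 4.9e-07) = 419400 rad/s
f₀ = ω₀/(2π) = 66.8 kHz

66.8 kHz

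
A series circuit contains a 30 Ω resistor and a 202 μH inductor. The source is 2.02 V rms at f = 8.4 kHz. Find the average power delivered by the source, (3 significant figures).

ω = 2πf = 52780 rad/s
X_L = ωL = 10.7 Ω
Z = 30.0 + j10.7 Ω
|Z| = √(30.0² + 10.7²) = 31.8 Ω
∠Z = arctan(10.7/30.0) = 19.6°
I = V/|Z| = 63.4 mA
P = VI cos φ = 2.02 × 0.0634 × cos(19.6°) = 121 mW

121 mW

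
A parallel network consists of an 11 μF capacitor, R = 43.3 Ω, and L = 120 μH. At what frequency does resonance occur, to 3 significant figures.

4.38 kHz

ω₀ = 1/√(LC) = 1/√(0.00012 × 1.1e-05) = 27520 rad/s
f₀ = ω₀/(2π) = 4.38 kHz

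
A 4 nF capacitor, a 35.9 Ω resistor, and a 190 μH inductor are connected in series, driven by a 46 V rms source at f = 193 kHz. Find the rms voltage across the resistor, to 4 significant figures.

ω = 2πf = 1.213e+06 rad/s
X_L = ωL = 230.4 Ω
X_C = 1/(ωC) = 206.2 Ω
Net reactance X = X_L − X_C = 24.25 Ω
Z = 35.90 + j24.25 Ω
|Z| = √(35.90² + 24.25²) = 43.32 Ω
I = V/|Z| = 1.062 A
V_R = I·|Z_R| = 1.062 × 35.90 = 38.12 V

38.12 V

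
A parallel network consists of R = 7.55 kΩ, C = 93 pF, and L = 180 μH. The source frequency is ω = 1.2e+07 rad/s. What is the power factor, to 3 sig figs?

X_L = ωL = 2160 Ω
X_C = 1/(ωC) = 896 Ω
Parallel: admittances add. Y = 1/R + 1/(jωL) + jωC
Y = (0.000132 + j0.000653) S
|Y| = 0.000666 S → |Z| = 1/|Y| = 1500 Ω, ∠Z = −∠Y = -78.5°
cos φ = cos(-78.5°) = 0.199

0.199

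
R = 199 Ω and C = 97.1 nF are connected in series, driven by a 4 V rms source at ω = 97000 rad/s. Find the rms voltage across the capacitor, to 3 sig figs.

X_C = 1/(ωC) = 106 Ω
Z = 199 − j106 Ω
|Z| = √(199² + 106²) = 226 Ω
I = V/|Z| = 17.7 mA
V_C = I·|Z_C| = 0.0177 × 106 = 1.88 V

1.88 V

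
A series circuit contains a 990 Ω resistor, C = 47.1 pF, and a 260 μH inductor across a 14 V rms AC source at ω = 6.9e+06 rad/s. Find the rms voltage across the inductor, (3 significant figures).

X_L = ωL = 1790 Ω
X_C = 1/(ωC) = 3080 Ω
Net reactance X = X_L − X_C = -1280 Ω
Z = 990 − j1280 Ω
|Z| = √(990² + 1280²) = 1620 Ω
I = V/|Z| = 8.64 mA
V_L = I·|Z_L| = 0.00864 × 1790 = 15.5 V

15.5 V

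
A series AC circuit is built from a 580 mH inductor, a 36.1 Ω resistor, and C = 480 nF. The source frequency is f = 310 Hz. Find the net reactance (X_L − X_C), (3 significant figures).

ω = 2πf = 1948 rad/s
X_L = ωL = 1130 Ω
X_C = 1/(ωC) = 1070 Ω
X = 1130 − 1070 = 60.1 Ω

60.1 Ω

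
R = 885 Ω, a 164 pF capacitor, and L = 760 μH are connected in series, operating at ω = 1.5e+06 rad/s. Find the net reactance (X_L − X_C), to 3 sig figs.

X_L = ωL = 1140 Ω
X_C = 1/(ωC) = 4070 Ω
X = 1140 − 4070 = -2930 Ω

-2930 Ω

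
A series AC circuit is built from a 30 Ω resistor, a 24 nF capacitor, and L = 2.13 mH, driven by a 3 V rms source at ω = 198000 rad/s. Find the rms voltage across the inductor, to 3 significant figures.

5.93 V

X_L = ωL = 422 Ω
X_C = 1/(ωC) = 210 Ω
Net reactance X = X_L − X_C = 211 Ω
Z = 30.0 + j211 Ω
|Z| = √(30.0² + 211²) = 213 Ω
I = V/|Z| = 14.1 mA
V_L = I·|Z_L| = 0.0141 × 422 = 5.93 V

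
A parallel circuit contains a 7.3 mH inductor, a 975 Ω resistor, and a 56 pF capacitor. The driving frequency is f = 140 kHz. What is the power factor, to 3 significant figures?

0.995

ω = 2πf = 879600 rad/s
X_L = ωL = 6420 Ω
X_C = 1/(ωC) = 20300 Ω
Parallel: admittances add. Y = 1/R + 1/(jωL) + jωC
Y = (0.00103 − j0.000106) S
|Y| = 0.00103 S → |Z| = 1/|Y| = 970 Ω, ∠Z = −∠Y = 5.93°
cos φ = cos(5.93°) = 0.995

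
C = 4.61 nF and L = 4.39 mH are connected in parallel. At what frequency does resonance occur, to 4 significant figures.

ω₀ = 1/√(LC) = 1/√(0.00439 × 4.61e-09) = 222300 rad/s
f₀ = ω₀/(2π) = 35.38 kHz

35.38 kHz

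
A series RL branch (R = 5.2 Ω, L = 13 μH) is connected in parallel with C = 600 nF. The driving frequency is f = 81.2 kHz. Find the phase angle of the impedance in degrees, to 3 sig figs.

ω = 2πf = 510200 rad/s
X_L = ωL = 6.63 Ω
X_C = 1/(ωC) = 3.27 Ω
Branch 1 (R+jX_L): Z₁ = 5.20 + j6.63 Ω, |Z₁| = 8.43 Ω
Branch 2 (−jX_C): Z₂ = −j3.27 Ω
Parallel: Z = Z₁Z₂/(Z₁+Z₂), |Z| = 4.44 Ω, ∠Z = -71.0°

-71.0°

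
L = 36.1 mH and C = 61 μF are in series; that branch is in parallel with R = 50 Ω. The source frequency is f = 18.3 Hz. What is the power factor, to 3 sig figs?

0.941

ω = 2πf = 115.0 rad/s
X_L = ωL = 4.15 Ω
X_C = 1/(ωC) = 143 Ω
Branch 1: Z₁ = R = 50.0 Ω
Branch 2 (series LC): Z₂ = j(X_L − X_C) = −j138 Ω
Parallel: Z = Z₁Z₂/(Z₁+Z₂), |Z| = 47.0 Ω, ∠Z = -19.9°
cos φ = cos(-19.9°) = 0.941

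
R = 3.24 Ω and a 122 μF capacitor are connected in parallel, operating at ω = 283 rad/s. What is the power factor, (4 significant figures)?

X_C = 1/(ωC) = 28.96 Ω
Parallel: admittances add. Y = 1/R + jωC
Y = (0.3086 + j0.03453) S
|Y| = 0.3106 S → |Z| = 1/|Y| = 3.220 Ω, ∠Z = −∠Y = -6.383°
cos φ = cos(-6.383°) = 0.9938

0.9938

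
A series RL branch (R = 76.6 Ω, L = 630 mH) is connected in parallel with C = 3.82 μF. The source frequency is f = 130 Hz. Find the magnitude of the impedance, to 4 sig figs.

799.0 Ω

ω = 2πf = 816.8 rad/s
X_L = ωL = 514.6 Ω
X_C = 1/(ωC) = 320.5 Ω
Branch 1 (R+jX_L): Z₁ = 76.60 + j514.6 Ω, |Z₁| = 520.3 Ω
Branch 2 (−jX_C): Z₂ = −j320.5 Ω
Parallel: Z = Z₁Z₂/(Z₁+Z₂), |Z| = 799.0 Ω, ∠Z = -76.93°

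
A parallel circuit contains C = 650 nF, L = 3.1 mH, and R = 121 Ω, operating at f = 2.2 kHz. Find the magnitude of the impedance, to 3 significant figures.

ω = 2πf = 13820 rad/s
X_L = ωL = 42.9 Ω
X_C = 1/(ωC) = 111 Ω
Parallel: admittances add. Y = 1/R + 1/(jωL) + jωC
Y = (0.00826 − j0.0144) S
|Y| = 0.0166 S → |Z| = 1/|Y| = 60.4 Ω, ∠Z = −∠Y = 60.1°

60.4 Ω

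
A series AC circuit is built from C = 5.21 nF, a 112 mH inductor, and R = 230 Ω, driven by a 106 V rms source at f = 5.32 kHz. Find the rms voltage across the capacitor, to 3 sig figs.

303 V

ω = 2πf = 33430 rad/s
X_L = ωL = 3740 Ω
X_C = 1/(ωC) = 5740 Ω
Net reactance X = X_L − X_C = -2000 Ω
Z = 230 − j2000 Ω
|Z| = √(230² + 2000²) = 2010 Ω
I = V/|Z| = 52.7 mA
V_C = I·|Z_C| = 0.0527 × 5740 = 303 V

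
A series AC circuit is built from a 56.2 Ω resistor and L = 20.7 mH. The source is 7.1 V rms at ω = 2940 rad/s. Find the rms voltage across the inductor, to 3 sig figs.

X_L = ωL = 60.9 Ω
Z = 56.2 + j60.9 Ω
|Z| = √(56.2² + 60.9²) = 82.8 Ω
I = V/|Z| = 85.7 mA
V_L = I·|Z_L| = 0.0857 × 60.9 = 5.22 V

5.22 V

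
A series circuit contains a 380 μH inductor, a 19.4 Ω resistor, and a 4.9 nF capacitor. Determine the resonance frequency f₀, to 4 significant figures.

ω₀ = 1/√(LC) = 1/√(0.00038 × 4.9e-09) = 732800 rad/s
f₀ = ω₀/(2π) = 116.6 kHz

116.6 kHz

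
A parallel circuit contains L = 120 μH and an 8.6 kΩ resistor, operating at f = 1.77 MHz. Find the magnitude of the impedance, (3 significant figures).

ω = 2πf = 1.112e+07 rad/s
X_L = ωL = 1330 Ω
Parallel: admittances add. Y = 1/R + 1/(jωL)
Y = (0.000116 − j0.000749) S
|Y| = 0.000758 S → |Z| = 1/|Y| = 1320 Ω, ∠Z = −∠Y = 81.2°

1320 Ω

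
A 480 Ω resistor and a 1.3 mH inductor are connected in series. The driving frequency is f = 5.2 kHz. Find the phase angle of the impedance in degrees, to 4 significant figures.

ω = 2πf = 32670 rad/s
X_L = ωL = 42.47 Ω
Z = 480.0 + j42.47 Ω
|Z| = √(480.0² + 42.47²) = 481.9 Ω
∠Z = arctan(42.47/480.0) = 5.057°

5.057°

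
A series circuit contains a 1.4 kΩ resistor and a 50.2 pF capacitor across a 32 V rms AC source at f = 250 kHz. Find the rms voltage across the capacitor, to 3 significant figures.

ω = 2πf = 1.571e+06 rad/s
X_C = 1/(ωC) = 12700 Ω
Z = 1400 − j12700 Ω
|Z| = √(1400² + 12700²) = 12800 Ω
I = V/|Z| = 2.51 mA
V_C = I·|Z_C| = 0.00251 × 12700 = 31.8 V

31.8 V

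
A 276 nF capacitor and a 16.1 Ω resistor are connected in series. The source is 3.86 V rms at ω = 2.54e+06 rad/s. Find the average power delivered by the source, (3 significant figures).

918 mW

X_C = 1/(ωC) = 1.43 Ω
Z = 16.1 − j1.43 Ω
|Z| = √(16.1² + 1.43²) = 16.2 Ω
∠Z = arctan(-1.43/16.1) = -5.06°
I = V/|Z| = 239 mA
P = VI cos φ = 3.86 × 0.239 × cos(-5.06°) = 918 mW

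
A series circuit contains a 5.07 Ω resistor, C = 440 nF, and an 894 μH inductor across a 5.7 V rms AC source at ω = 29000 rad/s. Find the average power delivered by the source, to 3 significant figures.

59.3 mW

X_L = ωL = 25.9 Ω
X_C = 1/(ωC) = 78.4 Ω
Net reactance X = X_L − X_C = -52.4 Ω
Z = 5.07 − j52.4 Ω
|Z| = √(5.07² + 52.4²) = 52.7 Ω
∠Z = arctan(-52.4/5.07) = -84.5°
I = V/|Z| = 108 mA
P = VI cos φ = 5.7 × 0.108 × cos(-84.5°) = 59.3 mW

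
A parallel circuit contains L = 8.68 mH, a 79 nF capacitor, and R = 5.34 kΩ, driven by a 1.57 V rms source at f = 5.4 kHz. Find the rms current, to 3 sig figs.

ω = 2πf = 33930 rad/s
X_L = ωL = 295 Ω
X_C = 1/(ωC) = 373 Ω
Parallel: admittances add. Y = 1/R + 1/(jωL) + jωC
Y = (0.000187 − j0.000715) S
|Y| = 0.000739 S → |Z| = 1/|Y| = 1350 Ω, ∠Z = −∠Y = 75.3°
I = V/|Z| = 1.57/1350 = 1.16 mA

1.16 mA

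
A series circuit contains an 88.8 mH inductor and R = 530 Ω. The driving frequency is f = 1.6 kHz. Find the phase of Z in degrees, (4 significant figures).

59.30°

ω = 2πf = 10050 rad/s
X_L = ωL = 892.7 Ω
Z = 530.0 + j892.7 Ω
|Z| = √(530.0² + 892.7²) = 1038 Ω
∠Z = arctan(892.7/530.0) = 59.30°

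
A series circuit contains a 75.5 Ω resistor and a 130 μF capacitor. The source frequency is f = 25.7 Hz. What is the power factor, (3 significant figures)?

0.846

ω = 2πf = 161.5 rad/s
X_C = 1/(ωC) = 47.6 Ω
Z = 75.5 − j47.6 Ω
|Z| = √(75.5² + 47.6²) = 89.3 Ω
∠Z = arctan(-47.6/75.5) = -32.2°
cos φ = cos(-32.2°) = 0.846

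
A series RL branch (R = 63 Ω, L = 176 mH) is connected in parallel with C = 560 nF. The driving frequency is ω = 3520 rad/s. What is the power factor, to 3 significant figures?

0.399

X_L = ωL = 620 Ω
X_C = 1/(ωC) = 507 Ω
Branch 1 (R+jX_L): Z₁ = 63.0 + j620 Ω, |Z₁| = 623 Ω
Branch 2 (−jX_C): Z₂ = −j507 Ω
Parallel: Z = Z₁Z₂/(Z₁+Z₂), |Z| = 2450 Ω, ∠Z = -66.5°
cos φ = cos(-66.5°) = 0.399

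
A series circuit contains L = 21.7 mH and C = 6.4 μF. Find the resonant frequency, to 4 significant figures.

ω₀ = 1/√(LC) = 1/√(0.0217 × 6.4e-06) = 2683 rad/s
f₀ = ω₀/(2π) = 427.1 Hz

427.1 Hz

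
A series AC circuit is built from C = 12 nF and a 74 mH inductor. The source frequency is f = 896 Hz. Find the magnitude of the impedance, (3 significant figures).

14400 Ω

ω = 2πf = 5630 rad/s
X_L = ωL = 417 Ω
X_C = 1/(ωC) = 14800 Ω
Net reactance X = X_L − X_C = -14400 Ω
Z = − j14400 Ω
|Z| = √(0² + 14400²) = 14400 Ω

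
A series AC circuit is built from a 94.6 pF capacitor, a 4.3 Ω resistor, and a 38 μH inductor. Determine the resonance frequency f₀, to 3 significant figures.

2.65 MHz

ω₀ = 1/√(LC) = 1/√(3.8e-05 × 9.46e-11) = 1.668e+07 rad/s
f₀ = ω₀/(2π) = 2.65 MHz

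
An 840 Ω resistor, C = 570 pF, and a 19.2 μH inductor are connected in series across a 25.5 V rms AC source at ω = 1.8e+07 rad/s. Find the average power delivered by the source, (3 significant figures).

X_L = ωL = 346 Ω
X_C = 1/(ωC) = 97.5 Ω
Net reactance X = X_L − X_C = 248 Ω
Z = 840 + j248 Ω
|Z| = √(840² + 248²) = 876 Ω
∠Z = arctan(248/840) = 16.5°
I = V/|Z| = 29.1 mA
P = VI cos φ = 25.5 × 0.0291 × cos(16.5°) = 712 mW

712 mW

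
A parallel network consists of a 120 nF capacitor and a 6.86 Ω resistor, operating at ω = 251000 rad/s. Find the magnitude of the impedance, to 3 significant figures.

6.72 Ω

X_C = 1/(ωC) = 33.2 Ω
Parallel: admittances add. Y = 1/R + jωC
Y = (0.146 + j0.0301) S
|Y| = 0.149 S → |Z| = 1/|Y| = 6.72 Ω, ∠Z = −∠Y = -11.7°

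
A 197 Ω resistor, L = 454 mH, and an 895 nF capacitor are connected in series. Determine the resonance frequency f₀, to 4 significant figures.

249.7 Hz

ω₀ = 1/√(LC) = 1/√(0.454 × 8.95e-07) = 1569 rad/s
f₀ = ω₀/(2π) = 249.7 Hz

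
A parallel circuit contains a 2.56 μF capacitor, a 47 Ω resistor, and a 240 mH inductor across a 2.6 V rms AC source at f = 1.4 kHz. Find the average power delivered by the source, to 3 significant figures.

144 mW

ω = 2πf = 8796 rad/s
X_L = ωL = 2110 Ω
X_C = 1/(ωC) = 44.4 Ω
Parallel: admittances add. Y = 1/R + 1/(jωL) + jωC
Y = (0.0213 + j0.0220) S
|Y| = 0.0306 S → |Z| = 1/|Y| = 32.6 Ω, ∠Z = −∠Y = -46.0°
I = V/|Z| = 79.7 mA
P = VI cos φ = 2.6 × 0.0797 × cos(-46.0°) = 144 mW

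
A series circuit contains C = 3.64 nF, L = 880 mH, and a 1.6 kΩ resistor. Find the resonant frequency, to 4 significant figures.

2.812 kHz

ω₀ = 1/√(LC) = 1/√(0.88 × 3.64e-09) = 17670 rad/s
f₀ = ω₀/(2π) = 2.812 kHz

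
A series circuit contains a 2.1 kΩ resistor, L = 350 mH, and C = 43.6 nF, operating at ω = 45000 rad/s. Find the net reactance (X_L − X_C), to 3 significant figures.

15200 Ω

X_L = ωL = 15700 Ω
X_C = 1/(ωC) = 510 Ω
X = 15700 − 510 = 15200 Ω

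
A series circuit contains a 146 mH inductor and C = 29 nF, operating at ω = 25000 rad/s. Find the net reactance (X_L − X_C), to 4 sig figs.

X_L = ωL = 3650 Ω
X_C = 1/(ωC) = 1379 Ω
X = 3650 − 1379 = 2271 Ω

2271 Ω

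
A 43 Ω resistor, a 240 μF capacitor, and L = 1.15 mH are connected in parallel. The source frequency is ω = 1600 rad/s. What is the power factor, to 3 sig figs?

0.144

X_L = ωL = 1.84 Ω
X_C = 1/(ωC) = 2.60 Ω
Parallel: admittances add. Y = 1/R + 1/(jωL) + jωC
Y = (0.0233 − j0.159) S
|Y| = 0.161 S → |Z| = 1/|Y| = 6.20 Ω, ∠Z = −∠Y = 81.7°
cos φ = cos(81.7°) = 0.144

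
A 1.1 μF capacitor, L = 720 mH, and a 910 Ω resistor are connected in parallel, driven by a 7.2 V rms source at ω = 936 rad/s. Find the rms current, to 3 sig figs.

X_L = ωL = 674 Ω
X_C = 1/(ωC) = 971 Ω
Parallel: admittances add. Y = 1/R + 1/(jωL) + jωC
Y = (0.00110 − j0.000454) S
|Y| = 0.00119 S → |Z| = 1/|Y| = 841 Ω, ∠Z = −∠Y = 22.5°
I = V/|Z| = 7.2/841 = 8.56 mA

8.56 mA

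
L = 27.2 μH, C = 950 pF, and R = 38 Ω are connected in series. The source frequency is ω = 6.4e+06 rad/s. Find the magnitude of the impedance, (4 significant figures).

39.20 Ω

X_L = ωL = 174.1 Ω
X_C = 1/(ωC) = 164.5 Ω
Net reactance X = X_L − X_C = 9.606 Ω
Z = 38.00 + j9.606 Ω
|Z| = √(38.00² + 9.606²) = 39.20 Ω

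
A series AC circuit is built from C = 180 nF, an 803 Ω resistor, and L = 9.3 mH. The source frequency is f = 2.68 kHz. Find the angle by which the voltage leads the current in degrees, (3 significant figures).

ω = 2πf = 16840 rad/s
X_L = ωL = 157 Ω
X_C = 1/(ωC) = 330 Ω
Net reactance X = X_L − X_C = -173 Ω
Z = 803 − j173 Ω
|Z| = √(803² + 173²) = 821 Ω
∠Z = arctan(-173/803) = -12.2°

-12.2°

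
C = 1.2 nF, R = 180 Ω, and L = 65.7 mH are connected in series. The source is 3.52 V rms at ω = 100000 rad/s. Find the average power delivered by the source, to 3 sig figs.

710 μW

X_L = ωL = 6570 Ω
X_C = 1/(ωC) = 8330 Ω
Net reactance X = X_L − X_C = -1760 Ω
Z = 180 − j1760 Ω
|Z| = √(180² + 1760²) = 1770 Ω
∠Z = arctan(-1760/180) = -84.2°
I = V/|Z| = 1.99 mA
P = VI cos φ = 3.52 × 0.00199 × cos(-84.2°) = 710 μW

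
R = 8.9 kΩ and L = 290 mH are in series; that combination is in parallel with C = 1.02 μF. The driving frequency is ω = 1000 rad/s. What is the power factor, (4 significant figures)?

0.1098

X_L = ωL = 290.0 Ω
X_C = 1/(ωC) = 980.4 Ω
Branch 1 (R+jX_L): Z₁ = 8900 + j290.0 Ω, |Z₁| = 8905 Ω
Branch 2 (−jX_C): Z₂ = −j980.4 Ω
Parallel: Z = Z₁Z₂/(Z₁+Z₂), |Z| = 978.0 Ω, ∠Z = -83.70°
cos φ = cos(-83.70°) = 0.1098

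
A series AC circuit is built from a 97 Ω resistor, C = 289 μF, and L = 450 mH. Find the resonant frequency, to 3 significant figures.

ω₀ = 1/√(LC) = 1/√(0.45 × 0.000289) = 87.69 rad/s
f₀ = ω₀/(2π) = 14.0 Hz

14.0 Hz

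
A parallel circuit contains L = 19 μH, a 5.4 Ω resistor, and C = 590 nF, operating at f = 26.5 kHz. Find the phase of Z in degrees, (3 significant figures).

ω = 2πf = 166500 rad/s
X_L = ωL = 3.16 Ω
X_C = 1/(ωC) = 10.2 Ω
Parallel: admittances add. Y = 1/R + 1/(jωL) + jωC
Y = (0.185 − j0.218) S
|Y| = 0.286 S → |Z| = 1/|Y| = 3.50 Ω, ∠Z = −∠Y = 49.6°

49.6°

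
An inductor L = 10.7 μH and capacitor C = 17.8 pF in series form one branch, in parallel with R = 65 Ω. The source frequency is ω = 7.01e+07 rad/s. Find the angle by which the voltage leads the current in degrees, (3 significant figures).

-51.7°

X_L = ωL = 750 Ω
X_C = 1/(ωC) = 801 Ω
Branch 1: Z₁ = R = 65.0 Ω
Branch 2 (series LC): Z₂ = j(X_L − X_C) = −j51.4 Ω
Parallel: Z = Z₁Z₂/(Z₁+Z₂), |Z| = 40.3 Ω, ∠Z = -51.7°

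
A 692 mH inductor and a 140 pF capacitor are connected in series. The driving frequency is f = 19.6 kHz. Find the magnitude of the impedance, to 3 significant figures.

ω = 2πf = 123200 rad/s
X_L = ωL = 85200 Ω
X_C = 1/(ωC) = 58000 Ω
Net reactance X = X_L − X_C = 27200 Ω
Z = j27200 Ω
|Z| = √(0² + 27200²) = 27200 Ω

27200 Ω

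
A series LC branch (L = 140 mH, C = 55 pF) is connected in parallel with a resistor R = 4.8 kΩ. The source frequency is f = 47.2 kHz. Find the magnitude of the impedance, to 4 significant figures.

4665 Ω

ω = 2πf = 296600 rad/s
X_L = ωL = 41520 Ω
X_C = 1/(ωC) = 61310 Ω
Branch 1: Z₁ = R = 4800 Ω
Branch 2 (series LC): Z₂ = j(X_L − X_C) = −j19790 Ω
Parallel: Z = Z₁Z₂/(Z₁+Z₂), |Z| = 4665 Ω, ∠Z = -13.63°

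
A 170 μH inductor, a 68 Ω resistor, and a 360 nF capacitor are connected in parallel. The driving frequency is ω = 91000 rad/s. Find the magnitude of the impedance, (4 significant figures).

X_L = ωL = 15.47 Ω
X_C = 1/(ωC) = 30.53 Ω
Parallel: admittances add. Y = 1/R + 1/(jωL) + jωC
Y = (0.01471 − j0.03188) S
|Y| = 0.03511 S → |Z| = 1/|Y| = 28.48 Ω, ∠Z = −∠Y = 65.24°

28.48 Ω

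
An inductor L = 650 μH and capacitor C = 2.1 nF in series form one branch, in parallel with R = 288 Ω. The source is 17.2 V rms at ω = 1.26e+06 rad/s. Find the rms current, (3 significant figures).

71.3 mA

X_L = ωL = 819 Ω
X_C = 1/(ωC) = 378 Ω
Branch 1: Z₁ = R = 288 Ω
Branch 2 (series LC): Z₂ = j(X_L − X_C) = j441 Ω
Parallel: Z = Z₁Z₂/(Z₁+Z₂), |Z| = 241 Ω, ∠Z = 33.1°
I = V/|Z| = 17.2/241 = 71.3 mA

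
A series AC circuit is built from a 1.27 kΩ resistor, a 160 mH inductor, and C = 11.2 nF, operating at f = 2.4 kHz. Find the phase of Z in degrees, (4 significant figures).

-70.10°

ω = 2πf = 15080 rad/s
X_L = ωL = 2413 Ω
X_C = 1/(ωC) = 5921 Ω
Net reactance X = X_L − X_C = -3508 Ω
Z = 1270 − j3508 Ω
|Z| = √(1270² + 3508²) = 3731 Ω
∠Z = arctan(-3508/1270) = -70.10°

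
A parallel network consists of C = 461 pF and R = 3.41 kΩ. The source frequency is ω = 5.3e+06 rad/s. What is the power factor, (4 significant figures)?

0.1192

X_C = 1/(ωC) = 409.3 Ω
Parallel: admittances add. Y = 1/R + jωC
Y = (0.0002933 + j0.002443) S
|Y| = 0.002461 S → |Z| = 1/|Y| = 406.4 Ω, ∠Z = −∠Y = -83.16°
cos φ = cos(-83.16°) = 0.1192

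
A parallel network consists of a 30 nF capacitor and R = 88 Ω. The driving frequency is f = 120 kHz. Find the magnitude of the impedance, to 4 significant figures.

ω = 2πf = 754000 rad/s
X_C = 1/(ωC) = 44.21 Ω
Parallel: admittances add. Y = 1/R + jωC
Y = (0.01136 + j0.02262) S
|Y| = 0.02531 S → |Z| = 1/|Y| = 39.50 Ω, ∠Z = −∠Y = -63.33°

39.50 Ω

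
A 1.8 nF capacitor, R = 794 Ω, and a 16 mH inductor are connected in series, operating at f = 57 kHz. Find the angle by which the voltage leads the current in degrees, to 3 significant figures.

79.2°

ω = 2πf = 358100 rad/s
X_L = ωL = 5730 Ω
X_C = 1/(ωC) = 1550 Ω
Net reactance X = X_L − X_C = 4180 Ω
Z = 794 + j4180 Ω
|Z| = √(794² + 4180²) = 4250 Ω
∠Z = arctan(4180/794) = 79.2°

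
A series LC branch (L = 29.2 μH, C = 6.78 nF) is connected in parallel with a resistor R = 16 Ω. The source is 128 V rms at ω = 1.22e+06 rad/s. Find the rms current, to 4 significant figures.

8.140 A

X_L = ωL = 35.62 Ω
X_C = 1/(ωC) = 120.9 Ω
Branch 1: Z₁ = R = 16.00 Ω
Branch 2 (series LC): Z₂ = j(X_L − X_C) = −j85.27 Ω
Parallel: Z = Z₁Z₂/(Z₁+Z₂), |Z| = 15.73 Ω, ∠Z = -10.63°
I = V/|Z| = 128/15.73 = 8.140 A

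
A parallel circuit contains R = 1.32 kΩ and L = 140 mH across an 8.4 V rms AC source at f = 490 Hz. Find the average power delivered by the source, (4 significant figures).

53.45 mW

ω = 2πf = 3079 rad/s
X_L = ωL = 431.0 Ω
Parallel: admittances add. Y = 1/R + 1/(jωL)
Y = (0.0007576 − j0.002320) S
|Y| = 0.002441 S → |Z| = 1/|Y| = 409.7 Ω, ∠Z = −∠Y = 71.92°
I = V/|Z| = 20.50 mA
P = VI cos φ = 8.4 × 0.02050 × cos(71.92°) = 53.45 mW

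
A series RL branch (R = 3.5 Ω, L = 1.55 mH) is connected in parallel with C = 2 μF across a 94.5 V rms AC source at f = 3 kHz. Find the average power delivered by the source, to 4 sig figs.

36.10 W

ω = 2πf = 18850 rad/s
X_L = ωL = 29.22 Ω
X_C = 1/(ωC) = 26.53 Ω
Branch 1 (R+jX_L): Z₁ = 3.500 + j29.22 Ω, |Z₁| = 29.43 Ω
Branch 2 (−jX_C): Z₂ = −j26.53 Ω
Parallel: Z = Z₁Z₂/(Z₁+Z₂), |Z| = 176.8 Ω, ∠Z = -44.39°
I = V/|Z| = 534.5 mA
P = VI cos φ = 94.5 × 0.5345 × cos(-44.39°) = 36.10 W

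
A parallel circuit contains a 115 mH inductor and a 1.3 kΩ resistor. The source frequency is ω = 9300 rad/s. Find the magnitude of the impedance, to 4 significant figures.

825.9 Ω

X_L = ωL = 1070 Ω
Parallel: admittances add. Y = 1/R + 1/(jωL)
Y = (0.0007692 − j0.0009350) S
|Y| = 0.001211 S → |Z| = 1/|Y| = 825.9 Ω, ∠Z = −∠Y = 50.56°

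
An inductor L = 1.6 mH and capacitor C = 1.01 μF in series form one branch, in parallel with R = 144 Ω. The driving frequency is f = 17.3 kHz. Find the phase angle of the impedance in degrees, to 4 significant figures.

ω = 2πf = 108700 rad/s
X_L = ωL = 173.9 Ω
X_C = 1/(ωC) = 9.109 Ω
Branch 1: Z₁ = R = 144.0 Ω
Branch 2 (series LC): Z₂ = j(X_L − X_C) = j164.8 Ω
Parallel: Z = Z₁Z₂/(Z₁+Z₂), |Z| = 108.4 Ω, ∠Z = 41.14°

41.14°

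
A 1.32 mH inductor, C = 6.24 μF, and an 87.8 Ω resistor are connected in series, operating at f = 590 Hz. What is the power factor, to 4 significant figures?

0.9164

ω = 2πf = 3707 rad/s
X_L = ωL = 4.893 Ω
X_C = 1/(ωC) = 43.23 Ω
Net reactance X = X_L − X_C = -38.34 Ω
Z = 87.80 − j38.34 Ω
|Z| = √(87.80² + 38.34²) = 95.80 Ω
∠Z = arctan(-38.34/87.80) = -23.59°
cos φ = cos(-23.59°) = 0.9164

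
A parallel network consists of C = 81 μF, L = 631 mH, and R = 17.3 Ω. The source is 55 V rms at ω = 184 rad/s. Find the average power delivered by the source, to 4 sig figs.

174.9 W

X_L = ωL = 116.1 Ω
X_C = 1/(ωC) = 67.10 Ω
Parallel: admittances add. Y = 1/R + 1/(jωL) + jωC
Y = (0.05780 + j0.006291) S
|Y| = 0.05814 S → |Z| = 1/|Y| = 17.20 Ω, ∠Z = −∠Y = -6.211°
I = V/|Z| = 3.198 A
P = VI cos φ = 55 × 3.198 × cos(-6.211°) = 174.9 W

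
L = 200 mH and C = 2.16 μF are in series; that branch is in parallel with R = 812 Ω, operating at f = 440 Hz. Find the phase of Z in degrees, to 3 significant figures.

64.6°

ω = 2πf = 2765 rad/s
X_L = ωL = 553 Ω
X_C = 1/(ωC) = 167 Ω
Branch 1: Z₁ = R = 812 Ω
Branch 2 (series LC): Z₂ = j(X_L − X_C) = j385 Ω
Parallel: Z = Z₁Z₂/(Z₁+Z₂), |Z| = 348 Ω, ∠Z = 64.6°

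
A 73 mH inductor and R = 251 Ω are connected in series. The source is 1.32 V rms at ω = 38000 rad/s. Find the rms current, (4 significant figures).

X_L = ωL = 2774 Ω
Z = 251.0 + j2774 Ω
|Z| = √(251.0² + 2774²) = 2785 Ω
I = V/|Z| = 1.32/2785 = 473.9 μA

473.9 μA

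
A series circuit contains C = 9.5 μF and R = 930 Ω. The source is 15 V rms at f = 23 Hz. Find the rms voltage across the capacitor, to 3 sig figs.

ω = 2πf = 144.5 rad/s
X_C = 1/(ωC) = 728 Ω
Z = 930 − j728 Ω
|Z| = √(930² + 728²) = 1180 Ω
I = V/|Z| = 12.7 mA
V_C = I·|Z_C| = 0.0127 × 728 = 9.25 V

9.25 V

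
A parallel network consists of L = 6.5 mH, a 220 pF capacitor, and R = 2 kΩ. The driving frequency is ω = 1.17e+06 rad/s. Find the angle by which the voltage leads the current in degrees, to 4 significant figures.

-14.13°

X_L = ωL = 7605 Ω
X_C = 1/(ωC) = 3885 Ω
Parallel: admittances add. Y = 1/R + 1/(jωL) + jωC
Y = (0.0005000 + j0.0001259) S
|Y| = 0.0005156 S → |Z| = 1/|Y| = 1939 Ω, ∠Z = −∠Y = -14.13°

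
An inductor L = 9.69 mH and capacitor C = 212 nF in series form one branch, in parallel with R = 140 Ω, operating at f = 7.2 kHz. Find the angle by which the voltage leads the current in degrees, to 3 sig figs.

ω = 2πf = 45240 rad/s
X_L = ωL = 438 Ω
X_C = 1/(ωC) = 104 Ω
Branch 1: Z₁ = R = 140 Ω
Branch 2 (series LC): Z₂ = j(X_L − X_C) = j334 Ω
Parallel: Z = Z₁Z₂/(Z₁+Z₂), |Z| = 129 Ω, ∠Z = 22.7°

22.7°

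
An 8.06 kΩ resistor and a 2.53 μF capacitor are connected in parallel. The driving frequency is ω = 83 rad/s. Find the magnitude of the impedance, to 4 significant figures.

X_C = 1/(ωC) = 4762 Ω
Parallel: admittances add. Y = 1/R + jωC
Y = (0.0001241 + j0.0002100) S
|Y| = 0.0002439 S → |Z| = 1/|Y| = 4100 Ω, ∠Z = −∠Y = -59.42°

4100 Ω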